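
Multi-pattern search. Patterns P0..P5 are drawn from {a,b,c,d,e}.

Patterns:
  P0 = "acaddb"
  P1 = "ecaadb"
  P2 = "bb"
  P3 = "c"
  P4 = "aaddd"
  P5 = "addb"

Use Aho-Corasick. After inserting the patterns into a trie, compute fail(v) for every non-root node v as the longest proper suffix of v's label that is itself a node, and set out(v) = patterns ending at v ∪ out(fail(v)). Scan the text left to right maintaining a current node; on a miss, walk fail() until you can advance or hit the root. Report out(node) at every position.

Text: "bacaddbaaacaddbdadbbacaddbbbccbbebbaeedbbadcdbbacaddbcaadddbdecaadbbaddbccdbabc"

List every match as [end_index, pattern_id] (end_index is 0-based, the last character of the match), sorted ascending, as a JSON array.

Construct AC machine:
Trie (insert patterns):
  n0 'ε': a→1 b→13 c→15 e→7
  n1 'a': a→16 c→2 d→20
  n2 'ac': a→3
  n3 'aca': d→4
  n4 'acad': d→5
  n5 'acadd': b→6
  n6 'acaddb': ·  [P0 ends]
  n7 'e': c→8
  n8 'ec': a→9
  n9 'eca': a→10
  n10 'ecaa': d→11
  n11 'ecaad': b→12
  n12 'ecaadb': ·  [P1 ends]
  n13 'b': b→14
  n14 'bb': ·  [P2 ends]
  n15 'c': ·  [P3 ends]
  n16 'aa': d→17
  n17 'aad': d→18
  n18 'aadd': d→19
  n19 'aaddd': ·  [P4 ends]
  n20 'ad': d→21
  n21 'add': b→22
  n22 'addb': ·  [P5 ends]

Failure links (BFS by depth):
  n1('a'): parent n0 fail=0; on 'a' 0 → fail=0;  out ∅∪∅=∅
  n7('e'): parent n0 fail=0; on 'e' 0 → fail=0;  out ∅∪∅=∅
  n13('b'): parent n0 fail=0; on 'b' 0 → fail=0;  out ∅∪∅=∅
  n15('c'): parent n0 fail=0; on 'c' 0 → fail=0;  out {3}∪∅={3}
  n2('ac'): parent n1 fail=0; on 'c' 0 → fail=15;  out ∅∪{3}={3}
  n8('ec'): parent n7 fail=0; on 'c' 0 → fail=15;  out ∅∪{3}={3}
  n14('bb'): parent n13 fail=0; on 'b' 0 → fail=13;  out {2}∪∅={2}
  n16('aa'): parent n1 fail=0; on 'a' 0 → fail=1;  out ∅∪∅=∅
  n20('ad'): parent n1 fail=0; on 'd' 0 → fail=0;  out ∅∪∅=∅
  n3('aca'): parent n2 fail=15; on 'a' 15→0 → fail=1;  out ∅∪∅=∅
  n9('eca'): parent n8 fail=15; on 'a' 15→0 → fail=1;  out ∅∪∅=∅
  n17('aad'): parent n16 fail=1; on 'd' 1 → fail=20;  out ∅∪∅=∅
  n21('add'): parent n20 fail=0; on 'd' 0 → fail=0;  out ∅∪∅=∅
  n4('acad'): parent n3 fail=1; on 'd' 1 → fail=20;  out ∅∪∅=∅
  n10('ecaa'): parent n9 fail=1; on 'a' 1 → fail=16;  out ∅∪∅=∅
  n18('aadd'): parent n17 fail=20; on 'd' 20 → fail=21;  out ∅∪∅=∅
  n22('addb'): parent n21 fail=0; on 'b' 0 → fail=13;  out {5}∪∅={5}
  n5('acadd'): parent n4 fail=20; on 'd' 20 → fail=21;  out ∅∪∅=∅
  n11('ecaad'): parent n10 fail=16; on 'd' 16 → fail=17;  out ∅∪∅=∅
  n19('aaddd'): parent n18 fail=21; on 'd' 21→0 → fail=0;  out {4}∪∅={4}
  n6('acaddb'): parent n5 fail=21; on 'b' 21 → fail=22;  out {0}∪{5}={0,5}
  n12('ecaadb'): parent n11 fail=17; on 'b' 17→20→0 → fail=13;  out {1}∪∅={1}

Scan:
i=0 'b': node 0→13
i=1 'a': node 13→1 (via fail)
i=2 'c': node 1→2  emit P3@[2:2]
i=3 'a': node 2→3
i=4 'd': node 3→4
i=5 'd': node 4→5
i=6 'b': node 5→6  emit P0@[1:6],P5@[3:6]
i=7 'a': node 6→1 (via fail)
i=8 'a': node 1→16
i=9 'a': node 16→16 (via fail)
i=10 'c': node 16→2 (via fail)  emit P3@[10:10]
i=11 'a': node 2→3
i=12 'd': node 3→4
i=13 'd': node 4→5
i=14 'b': node 5→6  emit P0@[9:14],P5@[11:14]
i=15 'd': node 6→0 (via fail)
i=16 'a': node 0→1
i=17 'd': node 1→20
i=18 'b': node 20→13 (via fail)
i=19 'b': node 13→14  emit P2@[18:19]
i=20 'a': node 14→1 (via fail)
i=21 'c': node 1→2  emit P3@[21:21]
i=22 'a': node 2→3
i=23 'd': node 3→4
i=24 'd': node 4→5
i=25 'b': node 5→6  emit P0@[20:25],P5@[22:25]
i=26 'b': node 6→14 (via fail)  emit P2@[25:26]
i=27 'b': node 14→14 (via fail)  emit P2@[26:27]
i=28 'c': node 14→15 (via fail)  emit P3@[28:28]
i=29 'c': node 15→15 (via fail)  emit P3@[29:29]
i=30 'b': node 15→13 (via fail)
i=31 'b': node 13→14  emit P2@[30:31]
i=32 'e': node 14→7 (via fail)
i=33 'b': node 7→13 (via fail)
i=34 'b': node 13→14  emit P2@[33:34]
i=35 'a': node 14→1 (via fail)
i=36 'e': node 1→7 (via fail)
i=37 'e': node 7→7 (via fail)
i=38 'd': node 7→0 (via fail)
i=39 'b': node 0→13
i=40 'b': node 13→14  emit P2@[39:40]
i=41 'a': node 14→1 (via fail)
i=42 'd': node 1→20
i=43 'c': node 20→15 (via fail)  emit P3@[43:43]
i=44 'd': node 15→0 (via fail)
i=45 'b': node 0→13
i=46 'b': node 13→14  emit P2@[45:46]
i=47 'a': node 14→1 (via fail)
i=48 'c': node 1→2  emit P3@[48:48]
i=49 'a': node 2→3
i=50 'd': node 3→4
i=51 'd': node 4→5
i=52 'b': node 5→6  emit P0@[47:52],P5@[49:52]
i=53 'c': node 6→15 (via fail)  emit P3@[53:53]
i=54 'a': node 15→1 (via fail)
i=55 'a': node 1→16
i=56 'd': node 16→17
i=57 'd': node 17→18
i=58 'd': node 18→19  emit P4@[54:58]
i=59 'b': node 19→13 (via fail)
i=60 'd': node 13→0 (via fail)
i=61 'e': node 0→7
i=62 'c': node 7→8  emit P3@[62:62]
i=63 'a': node 8→9
i=64 'a': node 9→10
i=65 'd': node 10→11
i=66 'b': node 11→12  emit P1@[61:66]
i=67 'b': node 12→14 (via fail)  emit P2@[66:67]
i=68 'a': node 14→1 (via fail)
i=69 'd': node 1→20
i=70 'd': node 20→21
i=71 'b': node 21→22  emit P5@[68:71]
i=72 'c': node 22→15 (via fail)  emit P3@[72:72]
i=73 'c': node 15→15 (via fail)  emit P3@[73:73]
i=74 'd': node 15→0 (via fail)
i=75 'b': node 0→13
i=76 'a': node 13→1 (via fail)
i=77 'b': node 1→13 (via fail)
i=78 'c': node 13→15 (via fail)  emit P3@[78:78]

All matches (sorted): [[2,3],[6,0],[6,5],[10,3],[14,0],[14,5],[19,2],[21,3],[25,0],[25,5],[26,2],[27,2],[28,3],[29,3],[31,2],[34,2],[40,2],[43,3],[46,2],[48,3],[52,0],[52,5],[53,3],[58,4],[62,3],[66,1],[67,2],[71,5],[72,3],[73,3],[78,3]]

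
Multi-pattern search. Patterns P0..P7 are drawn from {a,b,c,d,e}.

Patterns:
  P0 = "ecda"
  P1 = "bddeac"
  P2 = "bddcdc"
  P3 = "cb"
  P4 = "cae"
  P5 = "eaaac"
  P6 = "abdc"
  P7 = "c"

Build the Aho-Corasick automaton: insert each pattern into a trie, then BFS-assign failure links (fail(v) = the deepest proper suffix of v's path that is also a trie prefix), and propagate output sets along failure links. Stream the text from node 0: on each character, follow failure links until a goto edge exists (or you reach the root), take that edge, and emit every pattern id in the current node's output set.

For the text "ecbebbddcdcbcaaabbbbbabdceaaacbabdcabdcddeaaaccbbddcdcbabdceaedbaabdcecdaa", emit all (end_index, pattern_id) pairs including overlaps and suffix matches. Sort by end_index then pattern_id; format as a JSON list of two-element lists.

Build automaton:
Trie nodes:
  0='ε' goto a→22 b→5 c→14 e→1
  1='e' goto a→18 c→2
  2='ec' goto d→3
  3='ecd' goto a→4
  4='ecda' goto ·  ←P0
  5='b' goto d→6
  6='bd' goto d→7
  7='bdd' goto c→11 e→8
  8='bdde' goto a→9
  9='bddea' goto c→10
  10='bddeac' goto ·  ←P1
  11='bddc' goto d→12
  12='bddcd' goto c→13
  13='bddcdc' goto ·  ←P2
  14='c' goto a→16 b→15  ←P7
  15='cb' goto ·  ←P3
  16='ca' goto e→17
  17='cae' goto ·  ←P4
  18='ea' goto a→19
  19='eaa' goto a→20
  20='eaaa' goto c→21
  21='eaaac' goto ·  ←P5
  22='a' goto b→23
  23='ab' goto d→24
  24='abd' goto c→25
  25='abdc' goto ·  ←P6

Failure links (BFS by depth):
  n1('e'): parent n0 fail=0; on 'e' 0 → fail=0;  out ∅∪∅=∅
  n5('b'): parent n0 fail=0; on 'b' 0 → fail=0;  out ∅∪∅=∅
  n14('c'): parent n0 fail=0; on 'c' 0 → fail=0;  out {7}∪∅={7}
  n22('a'): parent n0 fail=0; on 'a' 0 → fail=0;  out ∅∪∅=∅
  n2('ec'): parent n1 fail=0; on 'c' 0 → fail=14;  out ∅∪{7}={7}
  n6('bd'): parent n5 fail=0; on 'd' 0 → fail=0;  out ∅∪∅=∅
  n15('cb'): parent n14 fail=0; on 'b' 0 → fail=5;  out {3}∪∅={3}
  n16('ca'): parent n14 fail=0; on 'a' 0 → fail=22;  out ∅∪∅=∅
  n18('ea'): parent n1 fail=0; on 'a' 0 → fail=22;  out ∅∪∅=∅
  n23('ab'): parent n22 fail=0; on 'b' 0 → fail=5;  out ∅∪∅=∅
  n3('ecd'): parent n2 fail=14; on 'd' 14→0 → fail=0;  out ∅∪∅=∅
  n7('bdd'): parent n6 fail=0; on 'd' 0 → fail=0;  out ∅∪∅=∅
  n17('cae'): parent n16 fail=22; on 'e' 22→0 → fail=1;  out {4}∪∅={4}
  n19('eaa'): parent n18 fail=22; on 'a' 22→0 → fail=22;  out ∅∪∅=∅
  n24('abd'): parent n23 fail=5; on 'd' 5 → fail=6;  out ∅∪∅=∅
  n4('ecda'): parent n3 fail=0; on 'a' 0 → fail=22;  out {0}∪∅={0}
  n8('bdde'): parent n7 fail=0; on 'e' 0 → fail=1;  out ∅∪∅=∅
  n11('bddc'): parent n7 fail=0; on 'c' 0 → fail=14;  out ∅∪{7}={7}
  n20('eaaa'): parent n19 fail=22; on 'a' 22→0 → fail=22;  out ∅∪∅=∅
  n25('abdc'): parent n24 fail=6; on 'c' 6→0 → fail=14;  out {6}∪{7}={6,7}
  n9('bddea'): parent n8 fail=1; on 'a' 1 → fail=18;  out ∅∪∅=∅
  n12('bddcd'): parent n11 fail=14; on 'd' 14→0 → fail=0;  out ∅∪∅=∅
  n21('eaaac'): parent n20 fail=22; on 'c' 22→0 → fail=14;  out {5}∪{7}={5,7}
  n10('bddeac'): parent n9 fail=18; on 'c' 18→22→0 → fail=14;  out {1}∪{7}={1,7}
  n13('bddcdc'): parent n12 fail=0; on 'c' 0 → fail=14;  out {2}∪{7}={2,7}

Text stream:
i=0 'e': node 0→1
i=1 'c': node 1→2  → match P7@[1:1]
i=2 'b': node 2→15 (via fail)  → match P3@[1:2]
i=3 'e': node 15→1 (via fail)
i=4 'b': node 1→5 (via fail)
i=5 'b': node 5→5 (via fail)
i=6 'd': node 5→6
i=7 'd': node 6→7
i=8 'c': node 7→11  → match P7@[8:8]
i=9 'd': node 11→12
i=10 'c': node 12→13  → match P2@[5:10],P7@[10:10]
i=11 'b': node 13→15 (via fail)  → match P3@[10:11]
i=12 'c': node 15→14 (via fail)  → match P7@[12:12]
i=13 'a': node 14→16
i=14 'a': node 16→22 (via fail)
i=15 'a': node 22→22 (via fail)
i=16 'b': node 22→23
i=17 'b': node 23→5 (via fail)
i=18 'b': node 5→5 (via fail)
i=19 'b': node 5→5 (via fail)
i=20 'b': node 5→5 (via fail)
i=21 'a': node 5→22 (via fail)
i=22 'b': node 22→23
i=23 'd': node 23→24
i=24 'c': node 24→25  → match P6@[21:24],P7@[24:24]
i=25 'e': node 25→1 (via fail)
i=26 'a': node 1→18
i=27 'a': node 18→19
i=28 'a': node 19→20
i=29 'c': node 20→21  → match P5@[25:29],P7@[29:29]
i=30 'b': node 21→15 (via fail)  → match P3@[29:30]
i=31 'a': node 15→22 (via fail)
i=32 'b': node 22→23
i=33 'd': node 23→24
i=34 'c': node 24→25  → match P6@[31:34],P7@[34:34]
i=35 'a': node 25→16 (via fail)
i=36 'b': node 16→23 (via fail)
i=37 'd': node 23→24
i=38 'c': node 24→25  → match P6@[35:38],P7@[38:38]
i=39 'd': node 25→0 (via fail)
i=40 'd': node 0→0
i=41 'e': node 0→1
i=42 'a': node 1→18
i=43 'a': node 18→19
i=44 'a': node 19→20
i=45 'c': node 20→21  → match P5@[41:45],P7@[45:45]
i=46 'c': node 21→14 (via fail)  → match P7@[46:46]
i=47 'b': node 14→15  → match P3@[46:47]
i=48 'b': node 15→5 (via fail)
i=49 'd': node 5→6
i=50 'd': node 6→7
i=51 'c': node 7→11  → match P7@[51:51]
i=52 'd': node 11→12
i=53 'c': node 12→13  → match P2@[48:53],P7@[53:53]
i=54 'b': node 13→15 (via fail)  → match P3@[53:54]
i=55 'a': node 15→22 (via fail)
i=56 'b': node 22→23
i=57 'd': node 23→24
i=58 'c': node 24→25  → match P6@[55:58],P7@[58:58]
i=59 'e': node 25→1 (via fail)
i=60 'a': node 1→18
i=61 'e': node 18→1 (via fail)
i=62 'd': node 1→0 (via fail)
i=63 'b': node 0→5
i=64 'a': node 5→22 (via fail)
i=65 'a': node 22→22 (via fail)
i=66 'b': node 22→23
i=67 'd': node 23→24
i=68 'c': node 24→25  → match P6@[65:68],P7@[68:68]
i=69 'e': node 25→1 (via fail)
i=70 'c': node 1→2  → match P7@[70:70]
i=71 'd': node 2→3
i=72 'a': node 3→4  → match P0@[69:72]
i=73 'a': node 4→22 (via fail)

Matches: [[1,7],[2,3],[8,7],[10,2],[10,7],[11,3],[12,7],[24,6],[24,7],[29,5],[29,7],[30,3],[34,6],[34,7],[38,6],[38,7],[45,5],[45,7],[46,7],[47,3],[51,7],[53,2],[53,7],[54,3],[58,6],[58,7],[68,6],[68,7],[70,7],[72,0]]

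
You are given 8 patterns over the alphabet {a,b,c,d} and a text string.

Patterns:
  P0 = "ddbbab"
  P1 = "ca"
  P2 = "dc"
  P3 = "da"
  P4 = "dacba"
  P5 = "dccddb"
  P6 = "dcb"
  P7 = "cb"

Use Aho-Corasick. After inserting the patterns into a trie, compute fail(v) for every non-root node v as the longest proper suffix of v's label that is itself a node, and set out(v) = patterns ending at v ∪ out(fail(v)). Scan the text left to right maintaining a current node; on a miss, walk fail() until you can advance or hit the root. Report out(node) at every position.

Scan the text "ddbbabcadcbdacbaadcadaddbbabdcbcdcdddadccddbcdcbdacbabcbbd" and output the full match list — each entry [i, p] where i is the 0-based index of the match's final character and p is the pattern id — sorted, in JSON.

Build:
Trie nodes:
  n0 'ε': c→7 d→1
  n1 'd': a→10 c→9 d→2
  n2 'dd': b→3
  n3 'ddb': b→4
  n4 'ddbb': a→5
  n5 'ddbba': b→6
  n6 'ddbbab': ·  ←P0
  n7 'c': a→8 b→19
  n8 'ca': ·  ←P1
  n9 'dc': b→18 c→14  ←P2
  n10 'da': c→11  ←P3
  n11 'dac': b→12
  n12 'dacb': a→13
  n13 'dacba': ·  ←P4
  n14 'dcc': d→15
  n15 'dccd': d→16
  n16 'dccdd': b→17
  n17 'dccddb': ·  ←P5
  n18 'dcb': ·  ←P6
  n19 'cb': ·  ←P7

BFS fail/out derivation:
  n1('d'): parent n0 fail=0; on 'd' 0 → fail=0;  out ∅∪∅=∅
  n7('c'): parent n0 fail=0; on 'c' 0 → fail=0;  out ∅∪∅=∅
  n2('dd'): parent n1 fail=0; on 'd' 0 → fail=1;  out ∅∪∅=∅
  n8('ca'): parent n7 fail=0; on 'a' 0 → fail=0;  out {1}∪∅={1}
  n9('dc'): parent n1 fail=0; on 'c' 0 → fail=7;  out {2}∪∅={2}
  n10('da'): parent n1 fail=0; on 'a' 0 → fail=0;  out {3}∪∅={3}
  n19('cb'): parent n7 fail=0; on 'b' 0 → fail=0;  out {7}∪∅={7}
  n3('ddb'): parent n2 fail=1; on 'b' 1→0 → fail=0;  out ∅∪∅=∅
  n11('dac'): parent n10 fail=0; on 'c' 0 → fail=7;  out ∅∪∅=∅
  n14('dcc'): parent n9 fail=7; on 'c' 7→0 → fail=7;  out ∅∪∅=∅
  n18('dcb'): parent n9 fail=7; on 'b' 7 → fail=19;  out {6}∪{7}={6,7}
  n4('ddbb'): parent n3 fail=0; on 'b' 0 → fail=0;  out ∅∪∅=∅
  n12('dacb'): parent n11 fail=7; on 'b' 7 → fail=19;  out ∅∪{7}={7}
  n15('dccd'): parent n14 fail=7; on 'd' 7→0 → fail=1;  out ∅∪∅=∅
  n5('ddbba'): parent n4 fail=0; on 'a' 0 → fail=0;  out ∅∪∅=∅
  n13('dacba'): parent n12 fail=19; on 'a' 19→0 → fail=0;  out {4}∪∅={4}
  n16('dccdd'): parent n15 fail=1; on 'd' 1 → fail=2;  out ∅∪∅=∅
  n6('ddbbab'): parent n5 fail=0; on 'b' 0 → fail=0;  out {0}∪∅={0}
  n17('dccddb'): parent n16 fail=2; on 'b' 2 → fail=3;  out {5}∪∅={5}

Text stream:
pos 0 'd': at 1
pos 1 'd': at 2
pos 2 'b': at 3
pos 3 'b': at 4
pos 4 'a': at 5
pos 5 'b': at 6  emit P0@[0:5]
pos 6 'c': at 7 (via fail)
pos 7 'a': at 8  emit P1@[6:7]
pos 8 'd': at 1 (via fail)
pos 9 'c': at 9  emit P2@[8:9]
pos 10 'b': at 18  emit P6@[8:10],P7@[9:10]
pos 11 'd': at 1 (via fail)
pos 12 'a': at 10  emit P3@[11:12]
pos 13 'c': at 11
pos 14 'b': at 12  emit P7@[13:14]
pos 15 'a': at 13  emit P4@[11:15]
pos 16 'a': at 0 (via fail)
pos 17 'd': at 1
pos 18 'c': at 9  emit P2@[17:18]
pos 19 'a': at 8 (via fail)  emit P1@[18:19]
pos 20 'd': at 1 (via fail)
pos 21 'a': at 10  emit P3@[20:21]
pos 22 'd': at 1 (via fail)
pos 23 'd': at 2
pos 24 'b': at 3
pos 25 'b': at 4
pos 26 'a': at 5
pos 27 'b': at 6  emit P0@[22:27]
pos 28 'd': at 1 (via fail)
pos 29 'c': at 9  emit P2@[28:29]
pos 30 'b': at 18  emit P6@[28:30],P7@[29:30]
pos 31 'c': at 7 (via fail)
pos 32 'd': at 1 (via fail)
pos 33 'c': at 9  emit P2@[32:33]
pos 34 'd': at 1 (via fail)
pos 35 'd': at 2
pos 36 'd': at 2 (via fail)
pos 37 'a': at 10 (via fail)  emit P3@[36:37]
pos 38 'd': at 1 (via fail)
pos 39 'c': at 9  emit P2@[38:39]
pos 40 'c': at 14
pos 41 'd': at 15
pos 42 'd': at 16
pos 43 'b': at 17  emit P5@[38:43]
pos 44 'c': at 7 (via fail)
pos 45 'd': at 1 (via fail)
pos 46 'c': at 9  emit P2@[45:46]
pos 47 'b': at 18  emit P6@[45:47],P7@[46:47]
pos 48 'd': at 1 (via fail)
pos 49 'a': at 10  emit P3@[48:49]
pos 50 'c': at 11
pos 51 'b': at 12  emit P7@[50:51]
pos 52 'a': at 13  emit P4@[48:52]
pos 53 'b': at 0 (via fail)
pos 54 'c': at 7
pos 55 'b': at 19  emit P7@[54:55]
pos 56 'b': at 0 (via fail)
pos 57 'd': at 1

Matches: [[5,0],[7,1],[9,2],[10,6],[10,7],[12,3],[14,7],[15,4],[18,2],[19,1],[21,3],[27,0],[29,2],[30,6],[30,7],[33,2],[37,3],[39,2],[43,5],[46,2],[47,6],[47,7],[49,3],[51,7],[52,4],[55,7]]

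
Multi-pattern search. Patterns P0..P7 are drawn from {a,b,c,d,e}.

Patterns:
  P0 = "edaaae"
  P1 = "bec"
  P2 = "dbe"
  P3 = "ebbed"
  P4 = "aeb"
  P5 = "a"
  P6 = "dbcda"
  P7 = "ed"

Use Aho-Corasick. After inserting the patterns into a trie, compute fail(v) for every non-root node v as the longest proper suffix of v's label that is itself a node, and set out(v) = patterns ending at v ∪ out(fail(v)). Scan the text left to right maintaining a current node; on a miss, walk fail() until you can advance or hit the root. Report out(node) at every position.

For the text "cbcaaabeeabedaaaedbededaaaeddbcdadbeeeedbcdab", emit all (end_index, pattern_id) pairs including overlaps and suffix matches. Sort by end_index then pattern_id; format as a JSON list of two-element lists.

Build automaton:
Trie (insert patterns):
  0='ε' goto a→17 b→7 d→10 e→1
  1='e' goto b→13 d→2
  2='ed' goto a→3  ←P7
  3='eda' goto a→4
  4='edaa' goto a→5
  5='edaaa' goto e→6
  6='edaaae' goto ·  ←P0
  7='b' goto e→8
  8='be' goto c→9
  9='bec' goto ·  ←P1
  10='d' goto b→11
  11='db' goto c→20 e→12
  12='dbe' goto ·  ←P2
  13='eb' goto b→14
  14='ebb' goto e→15
  15='ebbe' goto d→16
  16='ebbed' goto ·  ←P3
  17='a' goto e→18  ←P5
  18='ae' goto b→19
  19='aeb' goto ·  ←P4
  20='dbc' goto d→21
  21='dbcd' goto a→22
  22='dbcda' goto ·  ←P6

Failure links (BFS by depth):
  n1('e'): parent n0 fail=0; on 'e' 0 → fail=0;  out ∅∪∅=∅
  n7('b'): parent n0 fail=0; on 'b' 0 → fail=0;  out ∅∪∅=∅
  n10('d'): parent n0 fail=0; on 'd' 0 → fail=0;  out ∅∪∅=∅
  n17('a'): parent n0 fail=0; on 'a' 0 → fail=0;  out {5}∪∅={5}
  n2('ed'): parent n1 fail=0; on 'd' 0 → fail=10;  out {7}∪∅={7}
  n8('be'): parent n7 fail=0; on 'e' 0 → fail=1;  out ∅∪∅=∅
  n11('db'): parent n10 fail=0; on 'b' 0 → fail=7;  out ∅∪∅=∅
  n13('eb'): parent n1 fail=0; on 'b' 0 → fail=7;  out ∅∪∅=∅
  n18('ae'): parent n17 fail=0; on 'e' 0 → fail=1;  out ∅∪∅=∅
  n3('eda'): parent n2 fail=10; on 'a' 10→0 → fail=17;  out ∅∪{5}={5}
  n9('bec'): parent n8 fail=1; on 'c' 1→0 → fail=0;  out {1}∪∅={1}
  n12('dbe'): parent n11 fail=7; on 'e' 7 → fail=8;  out {2}∪∅={2}
  n14('ebb'): parent n13 fail=7; on 'b' 7→0 → fail=7;  out ∅∪∅=∅
  n19('aeb'): parent n18 fail=1; on 'b' 1 → fail=13;  out {4}∪∅={4}
  n20('dbc'): parent n11 fail=7; on 'c' 7→0 → fail=0;  out ∅∪∅=∅
  n4('edaa'): parent n3 fail=17; on 'a' 17→0 → fail=17;  out ∅∪{5}={5}
  n15('ebbe'): parent n14 fail=7; on 'e' 7 → fail=8;  out ∅∪∅=∅
  n21('dbcd'): parent n20 fail=0; on 'd' 0 → fail=10;  out ∅∪∅=∅
  n5('edaaa'): parent n4 fail=17; on 'a' 17→0 → fail=17;  out ∅∪{5}={5}
  n16('ebbed'): parent n15 fail=8; on 'd' 8→1 → fail=2;  out {3}∪{7}={3,7}
  n22('dbcda'): parent n21 fail=10; on 'a' 10→0 → fail=17;  out {6}∪{5}={5,6}
  n6('edaaae'): parent n5 fail=17; on 'e' 17 → fail=18;  out {0}∪∅={0}

Run:
pos 0 'c': at 0
pos 1 'b': at 7
pos 2 'c': at 0 (via fail)
pos 3 'a': at 17  → match P5@[3:3]
pos 4 'a': at 17 (via fail)  → match P5@[4:4]
pos 5 'a': at 17 (via fail)  → match P5@[5:5]
pos 6 'b': at 7 (via fail)
pos 7 'e': at 8
pos 8 'e': at 1 (via fail)
pos 9 'a': at 17 (via fail)  → match P5@[9:9]
pos 10 'b': at 7 (via fail)
pos 11 'e': at 8
pos 12 'd': at 2 (via fail)  → match P7@[11:12]
pos 13 'a': at 3  → match P5@[13:13]
pos 14 'a': at 4  → match P5@[14:14]
pos 15 'a': at 5  → match P5@[15:15]
pos 16 'e': at 6  → match P0@[11:16]
pos 17 'd': at 2 (via fail)  → match P7@[16:17]
pos 18 'b': at 11 (via fail)
pos 19 'e': at 12  → match P2@[17:19]
pos 20 'd': at 2 (via fail)  → match P7@[19:20]
pos 21 'e': at 1 (via fail)
pos 22 'd': at 2  → match P7@[21:22]
pos 23 'a': at 3  → match P5@[23:23]
pos 24 'a': at 4  → match P5@[24:24]
pos 25 'a': at 5  → match P5@[25:25]
pos 26 'e': at 6  → match P0@[21:26]
pos 27 'd': at 2 (via fail)  → match P7@[26:27]
pos 28 'd': at 10 (via fail)
pos 29 'b': at 11
pos 30 'c': at 20
pos 31 'd': at 21
pos 32 'a': at 22  → match P5@[32:32],P6@[28:32]
pos 33 'd': at 10 (via fail)
pos 34 'b': at 11
pos 35 'e': at 12  → match P2@[33:35]
pos 36 'e': at 1 (via fail)
pos 37 'e': at 1 (via fail)
pos 38 'e': at 1 (via fail)
pos 39 'd': at 2  → match P7@[38:39]
pos 40 'b': at 11 (via fail)
pos 41 'c': at 20
pos 42 'd': at 21
pos 43 'a': at 22  → match P5@[43:43],P6@[39:43]
pos 44 'b': at 7 (via fail)

Matches: [[3,5],[4,5],[5,5],[9,5],[12,7],[13,5],[14,5],[15,5],[16,0],[17,7],[19,2],[20,7],[22,7],[23,5],[24,5],[25,5],[26,0],[27,7],[32,5],[32,6],[35,2],[39,7],[43,5],[43,6]]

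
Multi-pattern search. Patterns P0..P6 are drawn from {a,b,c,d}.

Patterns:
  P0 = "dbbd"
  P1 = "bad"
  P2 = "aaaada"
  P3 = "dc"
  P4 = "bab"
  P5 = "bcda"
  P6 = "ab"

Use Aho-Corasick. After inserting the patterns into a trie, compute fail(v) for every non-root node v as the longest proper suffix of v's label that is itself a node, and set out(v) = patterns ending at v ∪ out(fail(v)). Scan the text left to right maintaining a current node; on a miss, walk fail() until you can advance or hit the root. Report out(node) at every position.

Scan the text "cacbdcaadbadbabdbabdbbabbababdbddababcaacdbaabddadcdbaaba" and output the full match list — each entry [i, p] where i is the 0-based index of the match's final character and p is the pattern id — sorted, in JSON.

Build:
Trie nodes:
  n0 'ε': a→8 b→5 d→1
  n1 'd': b→2 c→14
  n2 'db': b→3
  n3 'dbb': d→4
  n4 'dbbd': ·  [P0 ends]
  n5 'b': a→6 c→16
  n6 'ba': b→15 d→7
  n7 'bad': ·  [P1 ends]
  n8 'a': a→9 b→19
  n9 'aa': a→10
  n10 'aaa': a→11
  n11 'aaaa': d→12
  n12 'aaaad': a→13
  n13 'aaaada': ·  [P2 ends]
  n14 'dc': ·  [P3 ends]
  n15 'bab': ·  [P4 ends]
  n16 'bc': d→17
  n17 'bcd': a→18
  n18 'bcda': ·  [P5 ends]
  n19 'ab': ·  [P6 ends]

BFS fail/out derivation:
  fail(1) 'd': from fail(0)=0 chase 'd': 0 ⇒ 0;  out=∅∪out(0)=∅
  fail(5) 'b': from fail(0)=0 chase 'b': 0 ⇒ 0;  out=∅∪out(0)=∅
  fail(8) 'a': from fail(0)=0 chase 'a': 0 ⇒ 0;  out=∅∪out(0)=∅
  fail(2) 'db': from fail(1)=0 chase 'b': 0 ⇒ 5;  out=∅∪out(5)=∅
  fail(6) 'ba': from fail(5)=0 chase 'a': 0 ⇒ 8;  out=∅∪out(8)=∅
  fail(9) 'aa': from fail(8)=0 chase 'a': 0 ⇒ 8;  out=∅∪out(8)=∅
  fail(14) 'dc': from fail(1)=0 chase 'c': 0 ⇒ 0;  out={3}∪out(0)={3}
  fail(16) 'bc': from fail(5)=0 chase 'c': 0 ⇒ 0;  out=∅∪out(0)=∅
  fail(19) 'ab': from fail(8)=0 chase 'b': 0 ⇒ 5;  out={6}∪out(5)={6}
  fail(3) 'dbb': from fail(2)=5 chase 'b': 5→0 ⇒ 5;  out=∅∪out(5)=∅
  fail(7) 'bad': from fail(6)=8 chase 'd': 8→0 ⇒ 1;  out={1}∪out(1)={1}
  fail(10) 'aaa': from fail(9)=8 chase 'a': 8 ⇒ 9;  out=∅∪out(9)=∅
  fail(15) 'bab': from fail(6)=8 chase 'b': 8 ⇒ 19;  out={4}∪out(19)={4,6}
  fail(17) 'bcd': from fail(16)=0 chase 'd': 0 ⇒ 1;  out=∅∪out(1)=∅
  fail(4) 'dbbd': from fail(3)=5 chase 'd': 5→0 ⇒ 1;  out={0}∪out(1)={0}
  fail(11) 'aaaa': from fail(10)=9 chase 'a': 9 ⇒ 10;  out=∅∪out(10)=∅
  fail(18) 'bcda': from fail(17)=1 chase 'a': 1→0 ⇒ 8;  out={5}∪out(8)={5}
  fail(12) 'aaaad': from fail(11)=10 chase 'd': 10→9→8→0 ⇒ 1;  out=∅∪out(1)=∅
  fail(13) 'aaaada': from fail(12)=1 chase 'a': 1→0 ⇒ 8;  out={2}∪out(8)={2}

Text stream:
i=0 'c': node 0→0
i=1 'a': node 0→8
i=2 'c': node 8→0 (via fail)
i=3 'b': node 0→5
i=4 'd': node 5→1 (via fail)
i=5 'c': node 1→14  ** P3@[4:5]
i=6 'a': node 14→8 (via fail)
i=7 'a': node 8→9
i=8 'd': node 9→1 (via fail)
i=9 'b': node 1→2
i=10 'a': node 2→6 (via fail)
i=11 'd': node 6→7  ** P1@[9:11]
i=12 'b': node 7→2 (via fail)
i=13 'a': node 2→6 (via fail)
i=14 'b': node 6→15  ** P4@[12:14],P6@[13:14]
i=15 'd': node 15→1 (via fail)
i=16 'b': node 1→2
i=17 'a': node 2→6 (via fail)
i=18 'b': node 6→15  ** P4@[16:18],P6@[17:18]
i=19 'd': node 15→1 (via fail)
i=20 'b': node 1→2
i=21 'b': node 2→3
i=22 'a': node 3→6 (via fail)
i=23 'b': node 6→15  ** P4@[21:23],P6@[22:23]
i=24 'b': node 15→5 (via fail)
i=25 'a': node 5→6
i=26 'b': node 6→15  ** P4@[24:26],P6@[25:26]
i=27 'a': node 15→6 (via fail)
i=28 'b': node 6→15  ** P4@[26:28],P6@[27:28]
i=29 'd': node 15→1 (via fail)
i=30 'b': node 1→2
i=31 'd': node 2→1 (via fail)
i=32 'd': node 1→1 (via fail)
i=33 'a': node 1→8 (via fail)
i=34 'b': node 8→19  ** P6@[33:34]
i=35 'a': node 19→6 (via fail)
i=36 'b': node 6→15  ** P4@[34:36],P6@[35:36]
i=37 'c': node 15→16 (via fail)
i=38 'a': node 16→8 (via fail)
i=39 'a': node 8→9
i=40 'c': node 9→0 (via fail)
i=41 'd': node 0→1
i=42 'b': node 1→2
i=43 'a': node 2→6 (via fail)
i=44 'a': node 6→9 (via fail)
i=45 'b': node 9→19 (via fail)  ** P6@[44:45]
i=46 'd': node 19→1 (via fail)
i=47 'd': node 1→1 (via fail)
i=48 'a': node 1→8 (via fail)
i=49 'd': node 8→1 (via fail)
i=50 'c': node 1→14  ** P3@[49:50]
i=51 'd': node 14→1 (via fail)
i=52 'b': node 1→2
i=53 'a': node 2→6 (via fail)
i=54 'a': node 6→9 (via fail)
i=55 'b': node 9→19 (via fail)  ** P6@[54:55]
i=56 'a': node 19→6 (via fail)

Matches: [[5,3],[11,1],[14,4],[14,6],[18,4],[18,6],[23,4],[23,6],[26,4],[26,6],[28,4],[28,6],[34,6],[36,4],[36,6],[45,6],[50,3],[55,6]]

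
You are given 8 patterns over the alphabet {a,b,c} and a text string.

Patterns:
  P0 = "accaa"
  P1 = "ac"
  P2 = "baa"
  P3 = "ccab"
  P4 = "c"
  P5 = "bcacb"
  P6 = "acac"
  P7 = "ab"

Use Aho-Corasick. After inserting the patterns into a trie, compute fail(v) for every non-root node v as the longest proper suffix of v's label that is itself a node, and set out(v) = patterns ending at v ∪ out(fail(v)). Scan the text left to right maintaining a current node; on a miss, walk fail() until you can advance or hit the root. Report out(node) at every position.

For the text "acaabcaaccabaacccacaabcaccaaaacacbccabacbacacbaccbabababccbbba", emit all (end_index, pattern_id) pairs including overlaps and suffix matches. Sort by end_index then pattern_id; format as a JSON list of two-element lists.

Build:
Trie nodes:
  n0 'ε': a→1 b→6 c→9
  n1 'a': b→19 c→2
  n2 'ac': a→17 c→3  ←P1
  n3 'acc': a→4
  n4 'acca': a→5
  n5 'accaa': ·  ←P0
  n6 'b': a→7 c→13
  n7 'ba': a→8
  n8 'baa': ·  ←P2
  n9 'c': c→10  ←P4
  n10 'cc': a→11
  n11 'cca': b→12
  n12 'ccab': ·  ←P3
  n13 'bc': a→14
  n14 'bca': c→15
  n15 'bcac': b→16
  n16 'bcacb': ·  ←P5
  n17 'aca': c→18
  n18 'acac': ·  ←P6
  n19 'ab': ·  ←P7

BFS fail/out derivation:
  n1('a'): parent n0 fail=0; on 'a' 0 → fail=0;  out ∅∪∅=∅
  n6('b'): parent n0 fail=0; on 'b' 0 → fail=0;  out ∅∪∅=∅
  n9('c'): parent n0 fail=0; on 'c' 0 → fail=0;  out {4}∪∅={4}
  n2('ac'): parent n1 fail=0; on 'c' 0 → fail=9;  out {1}∪{4}={1,4}
  n7('ba'): parent n6 fail=0; on 'a' 0 → fail=1;  out ∅∪∅=∅
  n10('cc'): parent n9 fail=0; on 'c' 0 → fail=9;  out ∅∪{4}={4}
  n13('bc'): parent n6 fail=0; on 'c' 0 → fail=9;  out ∅∪{4}={4}
  n19('ab'): parent n1 fail=0; on 'b' 0 → fail=6;  out {7}∪∅={7}
  n3('acc'): parent n2 fail=9; on 'c' 9 → fail=10;  out ∅∪{4}={4}
  n8('baa'): parent n7 fail=1; on 'a' 1→0 → fail=1;  out {2}∪∅={2}
  n11('cca'): parent n10 fail=9; on 'a' 9→0 → fail=1;  out ∅∪∅=∅
  n14('bca'): parent n13 fail=9; on 'a' 9→0 → fail=1;  out ∅∪∅=∅
  n17('aca'): parent n2 fail=9; on 'a' 9→0 → fail=1;  out ∅∪∅=∅
  n4('acca'): parent n3 fail=10; on 'a' 10 → fail=11;  out ∅∪∅=∅
  n12('ccab'): parent n11 fail=1; on 'b' 1 → fail=19;  out {3}∪{7}={3,7}
  n15('bcac'): parent n14 fail=1; on 'c' 1 → fail=2;  out ∅∪{1,4}={1,4}
  n18('acac'): parent n17 fail=1; on 'c' 1 → fail=2;  out {6}∪{1,4}={1,4,6}
  n5('accaa'): parent n4 fail=11; on 'a' 11→1→0 → fail=1;  out {0}∪∅={0}
  n16('bcacb'): parent n15 fail=2; on 'b' 2→9→0 → fail=6;  out {5}∪∅={5}

Run:
[0] read 'a'  n0⇒n1
[1] read 'c'  n1⇒n2  → match P1@[0:1],P4@[1:1]
[2] read 'a'  n2⇒n17
[3] read 'a'  n17⇒n1 ·f
[4] read 'b'  n1⇒n19  → match P7@[3:4]
[5] read 'c'  n19⇒n13 ·f  → match P4@[5:5]
[6] read 'a'  n13⇒n14
[7] read 'a'  n14⇒n1 ·f
[8] read 'c'  n1⇒n2  → match P1@[7:8],P4@[8:8]
[9] read 'c'  n2⇒n3  → match P4@[9:9]
[10] read 'a'  n3⇒n4
[11] read 'b'  n4⇒n12 ·f  → match P3@[8:11],P7@[10:11]
[12] read 'a'  n12⇒n7 ·f
[13] read 'a'  n7⇒n8  → match P2@[11:13]
[14] read 'c'  n8⇒n2 ·f  → match P1@[13:14],P4@[14:14]
[15] read 'c'  n2⇒n3  → match P4@[15:15]
[16] read 'c'  n3⇒n10 ·f  → match P4@[16:16]
[17] read 'a'  n10⇒n11
[18] read 'c'  n11⇒n2 ·f  → match P1@[17:18],P4@[18:18]
[19] read 'a'  n2⇒n17
[20] read 'a'  n17⇒n1 ·f
[21] read 'b'  n1⇒n19  → match P7@[20:21]
[22] read 'c'  n19⇒n13 ·f  → match P4@[22:22]
[23] read 'a'  n13⇒n14
[24] read 'c'  n14⇒n15  → match P1@[23:24],P4@[24:24]
[25] read 'c'  n15⇒n3 ·f  → match P4@[25:25]
[26] read 'a'  n3⇒n4
[27] read 'a'  n4⇒n5  → match P0@[23:27]
[28] read 'a'  n5⇒n1 ·f
[29] read 'a'  n1⇒n1 ·f
[30] read 'c'  n1⇒n2  → match P1@[29:30],P4@[30:30]
[31] read 'a'  n2⇒n17
[32] read 'c'  n17⇒n18  → match P1@[31:32],P4@[32:32],P6@[29:32]
[33] read 'b'  n18⇒n6 ·f
[34] read 'c'  n6⇒n13  → match P4@[34:34]
[35] read 'c'  n13⇒n10 ·f  → match P4@[35:35]
[36] read 'a'  n10⇒n11
[37] read 'b'  n11⇒n12  → match P3@[34:37],P7@[36:37]
[38] read 'a'  n12⇒n7 ·f
[39] read 'c'  n7⇒n2 ·f  → match P1@[38:39],P4@[39:39]
[40] read 'b'  n2⇒n6 ·f
[41] read 'a'  n6⇒n7
[42] read 'c'  n7⇒n2 ·f  → match P1@[41:42],P4@[42:42]
[43] read 'a'  n2⇒n17
[44] read 'c'  n17⇒n18  → match P1@[43:44],P4@[44:44],P6@[41:44]
[45] read 'b'  n18⇒n6 ·f
[46] read 'a'  n6⇒n7
[47] read 'c'  n7⇒n2 ·f  → match P1@[46:47],P4@[47:47]
[48] read 'c'  n2⇒n3  → match P4@[48:48]
[49] read 'b'  n3⇒n6 ·f
[50] read 'a'  n6⇒n7
[51] read 'b'  n7⇒n19 ·f  → match P7@[50:51]
[52] read 'a'  n19⇒n7 ·f
[53] read 'b'  n7⇒n19 ·f  → match P7@[52:53]
[54] read 'a'  n19⇒n7 ·f
[55] read 'b'  n7⇒n19 ·f  → match P7@[54:55]
[56] read 'c'  n19⇒n13 ·f  → match P4@[56:56]
[57] read 'c'  n13⇒n10 ·f  → match P4@[57:57]
[58] read 'b'  n10⇒n6 ·f
[59] read 'b'  n6⇒n6 ·f
[60] read 'b'  n6⇒n6 ·f
[61] read 'a'  n6⇒n7

Matches: [[1,1],[1,4],[4,7],[5,4],[8,1],[8,4],[9,4],[11,3],[11,7],[13,2],[14,1],[14,4],[15,4],[16,4],[18,1],[18,4],[21,7],[22,4],[24,1],[24,4],[25,4],[27,0],[30,1],[30,4],[32,1],[32,4],[32,6],[34,4],[35,4],[37,3],[37,7],[39,1],[39,4],[42,1],[42,4],[44,1],[44,4],[44,6],[47,1],[47,4],[48,4],[51,7],[53,7],[55,7],[56,4],[57,4]]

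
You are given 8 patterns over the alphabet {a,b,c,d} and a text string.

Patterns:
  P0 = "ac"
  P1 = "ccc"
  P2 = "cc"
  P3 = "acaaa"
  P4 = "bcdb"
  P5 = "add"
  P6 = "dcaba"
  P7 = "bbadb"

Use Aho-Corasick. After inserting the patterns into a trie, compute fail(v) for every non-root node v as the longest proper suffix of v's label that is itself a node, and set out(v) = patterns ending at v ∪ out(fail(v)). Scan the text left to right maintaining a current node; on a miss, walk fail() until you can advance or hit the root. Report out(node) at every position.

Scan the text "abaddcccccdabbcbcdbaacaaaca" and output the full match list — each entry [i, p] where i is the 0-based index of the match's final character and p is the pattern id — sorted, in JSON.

Construct AC machine:
Trie nodes:
  0='ε' goto a→1 b→9 c→3 d→15
  1='a' goto c→2 d→13
  2='ac' goto a→6  [P0 ends]
  3='c' goto c→4
  4='cc' goto c→5  [P2 ends]
  5='ccc' goto ·  [P1 ends]
  6='aca' goto a→7
  7='acaa' goto a→8
  8='acaaa' goto ·  [P3 ends]
  9='b' goto b→20 c→10
  10='bc' goto d→11
  11='bcd' goto b→12
  12='bcdb' goto ·  [P4 ends]
  13='ad' goto d→14
  14='add' goto ·  [P5 ends]
  15='d' goto c→16
  16='dc' goto a→17
  17='dca' goto b→18
  18='dcab' goto a→19
  19='dcaba' goto ·  [P6 ends]
  20='bb' goto a→21
  21='bba' goto d→22
  22='bbad' goto b→23
  23='bbadb' goto ·  [P7 ends]

Failure links (BFS by depth):
  fail(1) 'a': from fail(0)=0 chase 'a': 0 ⇒ 0;  out=∅∪out(0)=∅
  fail(3) 'c': from fail(0)=0 chase 'c': 0 ⇒ 0;  out=∅∪out(0)=∅
  fail(9) 'b': from fail(0)=0 chase 'b': 0 ⇒ 0;  out=∅∪out(0)=∅
  fail(15) 'd': from fail(0)=0 chase 'd': 0 ⇒ 0;  out=∅∪out(0)=∅
  fail(2) 'ac': from fail(1)=0 chase 'c': 0 ⇒ 3;  out={0}∪out(3)={0}
  fail(4) 'cc': from fail(3)=0 chase 'c': 0 ⇒ 3;  out={2}∪out(3)={2}
  fail(10) 'bc': from fail(9)=0 chase 'c': 0 ⇒ 3;  out=∅∪out(3)=∅
  fail(13) 'ad': from fail(1)=0 chase 'd': 0 ⇒ 15;  out=∅∪out(15)=∅
  fail(16) 'dc': from fail(15)=0 chase 'c': 0 ⇒ 3;  out=∅∪out(3)=∅
  fail(20) 'bb': from fail(9)=0 chase 'b': 0 ⇒ 9;  out=∅∪out(9)=∅
  fail(5) 'ccc': from fail(4)=3 chase 'c': 3 ⇒ 4;  out={1}∪out(4)={1,2}
  fail(6) 'aca': from fail(2)=3 chase 'a': 3→0 ⇒ 1;  out=∅∪out(1)=∅
  fail(11) 'bcd': from fail(10)=3 chase 'd': 3→0 ⇒ 15;  out=∅∪out(15)=∅
  fail(14) 'add': from fail(13)=15 chase 'd': 15→0 ⇒ 15;  out={5}∪out(15)={5}
  fail(17) 'dca': from fail(16)=3 chase 'a': 3→0 ⇒ 1;  out=∅∪out(1)=∅
  fail(21) 'bba': from fail(20)=9 chase 'a': 9→0 ⇒ 1;  out=∅∪out(1)=∅
  fail(7) 'acaa': from fail(6)=1 chase 'a': 1→0 ⇒ 1;  out=∅∪out(1)=∅
  fail(12) 'bcdb': from fail(11)=15 chase 'b': 15→0 ⇒ 9;  out={4}∪out(9)={4}
  fail(18) 'dcab': from fail(17)=1 chase 'b': 1→0 ⇒ 9;  out=∅∪out(9)=∅
  fail(22) 'bbad': from fail(21)=1 chase 'd': 1 ⇒ 13;  out=∅∪out(13)=∅
  fail(8) 'acaaa': from fail(7)=1 chase 'a': 1→0 ⇒ 1;  out={3}∪out(1)={3}
  fail(19) 'dcaba': from fail(18)=9 chase 'a': 9→0 ⇒ 1;  out={6}∪out(1)={6}
  fail(23) 'bbadb': from fail(22)=13 chase 'b': 13→15→0 ⇒ 9;  out={7}∪out(9)={7}

Text stream:
pos 0 'a': at 1
pos 1 'b': at 9 (fail-walked)
pos 2 'a': at 1 (fail-walked)
pos 3 'd': at 13
pos 4 'd': at 14  ** P5@[2:4]
pos 5 'c': at 16 (fail-walked)
pos 6 'c': at 4 (fail-walked)  ** P2@[5:6]
pos 7 'c': at 5  ** P1@[5:7],P2@[6:7]
pos 8 'c': at 5 (fail-walked)  ** P1@[6:8],P2@[7:8]
pos 9 'c': at 5 (fail-walked)  ** P1@[7:9],P2@[8:9]
pos 10 'd': at 15 (fail-walked)
pos 11 'a': at 1 (fail-walked)
pos 12 'b': at 9 (fail-walked)
pos 13 'b': at 20
pos 14 'c': at 10 (fail-walked)
pos 15 'b': at 9 (fail-walked)
pos 16 'c': at 10
pos 17 'd': at 11
pos 18 'b': at 12  ** P4@[15:18]
pos 19 'a': at 1 (fail-walked)
pos 20 'a': at 1 (fail-walked)
pos 21 'c': at 2  ** P0@[20:21]
pos 22 'a': at 6
pos 23 'a': at 7
pos 24 'a': at 8  ** P3@[20:24]
pos 25 'c': at 2 (fail-walked)  ** P0@[24:25]
pos 26 'a': at 6

Result: [[4,5],[6,2],[7,1],[7,2],[8,1],[8,2],[9,1],[9,2],[18,4],[21,0],[24,3],[25,0]]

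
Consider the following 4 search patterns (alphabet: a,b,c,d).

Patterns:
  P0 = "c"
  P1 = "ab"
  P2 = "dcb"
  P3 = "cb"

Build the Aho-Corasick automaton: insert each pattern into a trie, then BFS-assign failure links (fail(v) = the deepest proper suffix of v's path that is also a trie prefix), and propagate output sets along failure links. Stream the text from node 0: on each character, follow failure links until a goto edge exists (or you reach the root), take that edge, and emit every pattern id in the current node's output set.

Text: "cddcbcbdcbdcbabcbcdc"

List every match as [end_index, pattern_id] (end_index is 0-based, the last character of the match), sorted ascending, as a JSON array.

Construct AC machine:
Trie (insert patterns):
  0='ε' goto a→2 c→1 d→4
  1='c' goto b→7  ←P0
  2='a' goto b→3
  3='ab' goto ·  ←P1
  4='d' goto c→5
  5='dc' goto b→6
  6='dcb' goto ·  ←P2
  7='cb' goto ·  ←P3

Failure links (BFS by depth):
  n1('c'): parent n0 fail=0; on 'c' 0 → fail=0;  out {0}∪∅={0}
  n2('a'): parent n0 fail=0; on 'a' 0 → fail=0;  out ∅∪∅=∅
  n4('d'): parent n0 fail=0; on 'd' 0 → fail=0;  out ∅∪∅=∅
  n3('ab'): parent n2 fail=0; on 'b' 0 → fail=0;  out {1}∪∅={1}
  n5('dc'): parent n4 fail=0; on 'c' 0 → fail=1;  out ∅∪{0}={0}
  n7('cb'): parent n1 fail=0; on 'b' 0 → fail=0;  out {3}∪∅={3}
  n6('dcb'): parent n5 fail=1; on 'b' 1 → fail=7;  out {2}∪{3}={2,3}

Run:
[0] read 'c'  n0⇒n1  → match P0@[0:0]
[1] read 'd'  n1⇒n4 (via fail)
[2] read 'd'  n4⇒n4 (via fail)
[3] read 'c'  n4⇒n5  → match P0@[3:3]
[4] read 'b'  n5⇒n6  → match P2@[2:4],P3@[3:4]
[5] read 'c'  n6⇒n1 (via fail)  → match P0@[5:5]
[6] read 'b'  n1⇒n7  → match P3@[5:6]
[7] read 'd'  n7⇒n4 (via fail)
[8] read 'c'  n4⇒n5  → match P0@[8:8]
[9] read 'b'  n5⇒n6  → match P2@[7:9],P3@[8:9]
[10] read 'd'  n6⇒n4 (via fail)
[11] read 'c'  n4⇒n5  → match P0@[11:11]
[12] read 'b'  n5⇒n6  → match P2@[10:12],P3@[11:12]
[13] read 'a'  n6⇒n2 (via fail)
[14] read 'b'  n2⇒n3  → match P1@[13:14]
[15] read 'c'  n3⇒n1 (via fail)  → match P0@[15:15]
[16] read 'b'  n1⇒n7  → match P3@[15:16]
[17] read 'c'  n7⇒n1 (via fail)  → match P0@[17:17]
[18] read 'd'  n1⇒n4 (via fail)
[19] read 'c'  n4⇒n5  → match P0@[19:19]

Result: [[0,0],[3,0],[4,2],[4,3],[5,0],[6,3],[8,0],[9,2],[9,3],[11,0],[12,2],[12,3],[14,1],[15,0],[16,3],[17,0],[19,0]]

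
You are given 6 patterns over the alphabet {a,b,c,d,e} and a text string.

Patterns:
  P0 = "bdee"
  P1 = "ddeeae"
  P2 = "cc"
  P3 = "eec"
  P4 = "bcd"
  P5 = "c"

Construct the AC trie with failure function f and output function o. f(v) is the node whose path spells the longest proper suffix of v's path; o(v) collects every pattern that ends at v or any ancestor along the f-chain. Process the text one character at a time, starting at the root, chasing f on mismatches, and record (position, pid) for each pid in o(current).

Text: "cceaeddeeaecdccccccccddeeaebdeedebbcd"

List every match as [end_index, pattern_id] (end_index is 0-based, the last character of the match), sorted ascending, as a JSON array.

Build:
Trie (insert patterns):
  n0 'ε': b→1 c→11 d→5 e→13
  n1 'b': c→16 d→2
  n2 'bd': e→3
  n3 'bde': e→4
  n4 'bdee': ·  [P0 ends]
  n5 'd': d→6
  n6 'dd': e→7
  n7 'dde': e→8
  n8 'ddee': a→9
  n9 'ddeea': e→10
  n10 'ddeeae': ·  [P1 ends]
  n11 'c': c→12  [P5 ends]
  n12 'cc': ·  [P2 ends]
  n13 'e': e→14
  n14 'ee': c→15
  n15 'eec': ·  [P3 ends]
  n16 'bc': d→17
  n17 'bcd': ·  [P4 ends]

BFS fail/out derivation:
  fail(1) 'b': from fail(0)=0 chase 'b': 0 ⇒ 0;  out=∅∪out(0)=∅
  fail(5) 'd': from fail(0)=0 chase 'd': 0 ⇒ 0;  out=∅∪out(0)=∅
  fail(11) 'c': from fail(0)=0 chase 'c': 0 ⇒ 0;  out={5}∪out(0)={5}
  fail(13) 'e': from fail(0)=0 chase 'e': 0 ⇒ 0;  out=∅∪out(0)=∅
  fail(2) 'bd': from fail(1)=0 chase 'd': 0 ⇒ 5;  out=∅∪out(5)=∅
  fail(6) 'dd': from fail(5)=0 chase 'd': 0 ⇒ 5;  out=∅∪out(5)=∅
  fail(12) 'cc': from fail(11)=0 chase 'c': 0 ⇒ 11;  out={2}∪out(11)={2,5}
  fail(14) 'ee': from fail(13)=0 chase 'e': 0 ⇒ 13;  out=∅∪out(13)=∅
  fail(16) 'bc': from fail(1)=0 chase 'c': 0 ⇒ 11;  out=∅∪out(11)={5}
  fail(3) 'bde': from fail(2)=5 chase 'e': 5→0 ⇒ 13;  out=∅∪out(13)=∅
  fail(7) 'dde': from fail(6)=5 chase 'e': 5→0 ⇒ 13;  out=∅∪out(13)=∅
  fail(15) 'eec': from fail(14)=13 chase 'c': 13→0 ⇒ 11;  out={3}∪out(11)={3,5}
  fail(17) 'bcd': from fail(16)=11 chase 'd': 11→0 ⇒ 5;  out={4}∪out(5)={4}
  fail(4) 'bdee': from fail(3)=13 chase 'e': 13 ⇒ 14;  out={0}∪out(14)={0}
  fail(8) 'ddee': from fail(7)=13 chase 'e': 13 ⇒ 14;  out=∅∪out(14)=∅
  fail(9) 'ddeea': from fail(8)=14 chase 'a': 14→13→0 ⇒ 0;  out=∅∪out(0)=∅
  fail(10) 'ddeeae': from fail(9)=0 chase 'e': 0 ⇒ 13;  out={1}∪out(13)={1}

Text stream:
[0] read 'c'  n0⇒n11  emit P5@[0:0]
[1] read 'c'  n11⇒n12  emit P2@[0:1],P5@[1:1]
[2] read 'e'  n12⇒n13 (fail-walked)
[3] read 'a'  n13⇒n0 (fail-walked)
[4] read 'e'  n0⇒n13
[5] read 'd'  n13⇒n5 (fail-walked)
[6] read 'd'  n5⇒n6
[7] read 'e'  n6⇒n7
[8] read 'e'  n7⇒n8
[9] read 'a'  n8⇒n9
[10] read 'e'  n9⇒n10  emit P1@[5:10]
[11] read 'c'  n10⇒n11 (fail-walked)  emit P5@[11:11]
[12] read 'd'  n11⇒n5 (fail-walked)
[13] read 'c'  n5⇒n11 (fail-walked)  emit P5@[13:13]
[14] read 'c'  n11⇒n12  emit P2@[13:14],P5@[14:14]
[15] read 'c'  n12⇒n12 (fail-walked)  emit P2@[14:15],P5@[15:15]
[16] read 'c'  n12⇒n12 (fail-walked)  emit P2@[15:16],P5@[16:16]
[17] read 'c'  n12⇒n12 (fail-walked)  emit P2@[16:17],P5@[17:17]
[18] read 'c'  n12⇒n12 (fail-walked)  emit P2@[17:18],P5@[18:18]
[19] read 'c'  n12⇒n12 (fail-walked)  emit P2@[18:19],P5@[19:19]
[20] read 'c'  n12⇒n12 (fail-walked)  emit P2@[19:20],P5@[20:20]
[21] read 'd'  n12⇒n5 (fail-walked)
[22] read 'd'  n5⇒n6
[23] read 'e'  n6⇒n7
[24] read 'e'  n7⇒n8
[25] read 'a'  n8⇒n9
[26] read 'e'  n9⇒n10  emit P1@[21:26]
[27] read 'b'  n10⇒n1 (fail-walked)
[28] read 'd'  n1⇒n2
[29] read 'e'  n2⇒n3
[30] read 'e'  n3⇒n4  emit P0@[27:30]
[31] read 'd'  n4⇒n5 (fail-walked)
[32] read 'e'  n5⇒n13 (fail-walked)
[33] read 'b'  n13⇒n1 (fail-walked)
[34] read 'b'  n1⇒n1 (fail-walked)
[35] read 'c'  n1⇒n16  emit P5@[35:35]
[36] read 'd'  n16⇒n17  emit P4@[34:36]

Matches: [[0,5],[1,2],[1,5],[10,1],[11,5],[13,5],[14,2],[14,5],[15,2],[15,5],[16,2],[16,5],[17,2],[17,5],[18,2],[18,5],[19,2],[19,5],[20,2],[20,5],[26,1],[30,0],[35,5],[36,4]]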